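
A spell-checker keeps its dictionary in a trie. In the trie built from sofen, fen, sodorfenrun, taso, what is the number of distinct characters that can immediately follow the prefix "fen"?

The children of the "fen" node are the distinct next characters among strings starting with "fen".
No stored string extends past "fen".
That node has 0 child edges.

0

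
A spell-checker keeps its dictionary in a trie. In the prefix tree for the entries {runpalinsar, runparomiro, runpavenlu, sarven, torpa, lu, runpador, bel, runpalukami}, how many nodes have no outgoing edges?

A leaf is a node with no children — equivalently, the end of a word that is not a proper prefix of any other stored word.
Those words: "bel", "lu", "runpador", "runpalinsar", "runpalukami", "runparomiro", "runpavenlu", "sarven", "torpa"
Leaf count: 9

9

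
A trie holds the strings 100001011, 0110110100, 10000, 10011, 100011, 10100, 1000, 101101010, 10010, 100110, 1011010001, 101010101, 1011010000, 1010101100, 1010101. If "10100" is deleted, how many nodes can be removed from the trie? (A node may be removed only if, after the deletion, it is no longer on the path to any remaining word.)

Walk "10100" from the leaf back toward the root, removing each node that no remaining word uses.
The suffix "0" (1 node) is used only by "10100"; the node for "1010" still has the child "1", so pruning stops there.
Nodes removed: 1

1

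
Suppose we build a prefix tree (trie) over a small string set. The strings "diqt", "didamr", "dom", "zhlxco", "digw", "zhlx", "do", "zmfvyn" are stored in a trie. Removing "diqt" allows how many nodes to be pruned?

2

Walk "diqt" from the leaf back toward the root, removing each node that no remaining word uses.
The suffix "qt" (2 nodes) is used only by "diqt"; the node for "di" still has the child "d", so pruning stops there.
Nodes removed: 2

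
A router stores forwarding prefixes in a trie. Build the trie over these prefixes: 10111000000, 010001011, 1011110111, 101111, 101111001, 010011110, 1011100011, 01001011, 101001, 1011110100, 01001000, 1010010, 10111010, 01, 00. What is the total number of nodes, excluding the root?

48

Count nodes per top-level branch (shared prefixes stored once):
  '0'-branch (00, 01, 010001011, 01001000, 01001011, 010011110): 20 nodes
  '1'-branch (101001, 1010010, 10111000000, 1011100011, 10111010, 101111, 101111001, 1011110100, 1011110111): 28 nodes
Sum: 48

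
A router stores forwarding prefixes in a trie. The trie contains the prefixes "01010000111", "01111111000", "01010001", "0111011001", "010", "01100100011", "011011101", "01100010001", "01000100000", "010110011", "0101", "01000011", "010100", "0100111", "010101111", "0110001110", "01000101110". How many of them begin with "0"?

17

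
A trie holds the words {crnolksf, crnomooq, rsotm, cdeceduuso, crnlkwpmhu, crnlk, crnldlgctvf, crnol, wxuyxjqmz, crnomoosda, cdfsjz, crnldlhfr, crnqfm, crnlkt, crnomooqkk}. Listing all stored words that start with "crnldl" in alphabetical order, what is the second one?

crnldlhfr

DFS of the "crnldl" subtree visits, in order: "crnldlgctvf", "crnldlhfr"
Position 2: crnldlhfr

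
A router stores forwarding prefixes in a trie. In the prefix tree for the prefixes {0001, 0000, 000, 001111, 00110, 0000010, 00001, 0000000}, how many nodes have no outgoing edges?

Leaves are exactly the stored words that no other stored word extends.
Those words: "0000000", "0000010", "00001", "0001", "00110", "001111"
Leaf count: 6

6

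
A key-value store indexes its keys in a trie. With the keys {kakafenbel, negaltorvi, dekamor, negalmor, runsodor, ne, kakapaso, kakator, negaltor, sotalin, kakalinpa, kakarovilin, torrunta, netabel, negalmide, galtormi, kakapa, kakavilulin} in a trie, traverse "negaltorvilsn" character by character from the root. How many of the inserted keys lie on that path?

3

Walk "negaltorvilsn" from the root; an end-of-word marker is hit whenever a stored word is a prefix of "negaltorvilsn".
Prefixes of the query that are stored words: "ne", "negaltor", "negaltorvi"
Count: 3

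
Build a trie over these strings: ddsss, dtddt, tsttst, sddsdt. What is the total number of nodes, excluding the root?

Trace insertions, counting only characters that open a new branch:
  "ddsss" → 5 new (d, d, s, s, s)
  "dtddt" → prefix "d" already present; 4 new (t, d, d, t)
  "tsttst" → 6 new (t, s, t, t, s, t)
  "sddsdt" → 6 new (s, d, d, s, d, t)
Total nodes = 5 + 4 + 6 + 6 = 21

21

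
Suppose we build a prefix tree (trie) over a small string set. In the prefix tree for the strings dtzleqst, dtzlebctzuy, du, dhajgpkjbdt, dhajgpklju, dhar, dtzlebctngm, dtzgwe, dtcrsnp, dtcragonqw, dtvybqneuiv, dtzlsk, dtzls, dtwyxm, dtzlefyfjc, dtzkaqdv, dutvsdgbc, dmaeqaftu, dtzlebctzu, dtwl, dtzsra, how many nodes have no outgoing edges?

18

A leaf is a node with no children — equivalently, the end of a word that is not a proper prefix of any other stored word.
Those words: "dhajgpkjbdt", "dhajgpklju", "dhar", "dmaeqaftu", "dtcragonqw", "dtcrsnp", "dtvybqneuiv", "dtwl", "dtwyxm", "dtzgwe", "dtzkaqdv", "dtzlebctngm", "dtzlebctzuy", "dtzlefyfjc", "dtzleqst", "dtzlsk", "dtzsra", "dutvsdgbc"
Leaf count: 18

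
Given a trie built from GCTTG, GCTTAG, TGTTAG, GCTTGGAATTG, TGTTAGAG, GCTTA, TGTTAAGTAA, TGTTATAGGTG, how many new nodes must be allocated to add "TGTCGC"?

3

The longest prefix of "TGTCGC" already in the trie is "TGT" (length 3).
New nodes needed: |"TGTCGC"| − 3 = 6 − 3 = 3.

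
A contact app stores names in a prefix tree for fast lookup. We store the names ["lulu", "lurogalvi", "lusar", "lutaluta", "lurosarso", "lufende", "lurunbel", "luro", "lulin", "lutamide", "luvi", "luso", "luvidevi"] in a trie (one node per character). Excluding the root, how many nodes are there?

Insert word by word; a character creates a node only if that edge doesn't already exist:
  "lulu" → 4 new (l, u, l, u)
  "lurogalvi" → prefix "lu" already present; 7 new (r, o, g, a, l, v, i)
  "lusar" → prefix "lu" already present; 3 new (s, a, r)
  "lutaluta" → prefix "lu" already present; 6 new (t, a, l, u, t, a)
  "lurosarso" → prefix "luro" already present; 5 new (s, a, r, s, o)
  "lufende" → prefix "lu" already present; 5 new (f, e, n, d, e)
  "lurunbel" → prefix "lur" already present; 5 new (u, n, b, e, l)
  "luro" → prefix "luro" already present; 0 new (none)
  "lulin" → prefix "lul" already present; 2 new (i, n)
  "lutamide" → prefix "luta" already present; 4 new (m, i, d, e)
  "luvi" → prefix "lu" already present; 2 new (v, i)
  "luso" → prefix "lus" already present; 1 new (o)
  "luvidevi" → prefix "luvi" already present; 4 new (d, e, v, i)
Total nodes = 4 + 7 + 3 + 6 + 5 + 5 + 5 + 0 + 2 + 4 + 2 + 1 + 4 = 48

48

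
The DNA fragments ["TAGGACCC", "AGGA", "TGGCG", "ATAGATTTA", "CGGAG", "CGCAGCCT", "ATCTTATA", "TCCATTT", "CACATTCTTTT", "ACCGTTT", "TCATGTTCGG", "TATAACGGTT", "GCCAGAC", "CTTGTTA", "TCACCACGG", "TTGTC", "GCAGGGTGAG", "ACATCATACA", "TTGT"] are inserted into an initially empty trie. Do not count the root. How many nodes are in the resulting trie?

118

Insert word by word; a character creates a node only if that edge doesn't already exist:
  "TAGGACCC" → 8 new (T, A, G, G, A, C, C, C)
  "AGGA" → 4 new (A, G, G, A)
  "TGGCG" → prefix "T" already present; 4 new (G, G, C, G)
  "ATAGATTTA" → prefix "A" already present; 8 new (T, A, G, A, T, T, T, A)
  "CGGAG" → 5 new (C, G, G, A, G)
  "CGCAGCCT" → prefix "CG" already present; 6 new (C, A, G, C, C, T)
  "ATCTTATA" → prefix "AT" already present; 6 new (C, T, T, A, T, A)
  "TCCATTT" → prefix "T" already present; 6 new (C, C, A, T, T, T)
  "CACATTCTTTT" → prefix "C" already present; 10 new (A, C, A, T, T, C, T, T, T, T)
  "ACCGTTT" → prefix "A" already present; 6 new (C, C, G, T, T, T)
  "TCATGTTCGG" → prefix "TC" already present; 8 new (A, T, G, T, T, C, G, G)
  "TATAACGGTT" → prefix "TA" already present; 8 new (T, A, A, C, G, G, T, T)
  "GCCAGAC" → 7 new (G, C, C, A, G, A, C)
  "CTTGTTA" → prefix "C" already present; 6 new (T, T, G, T, T, A)
  "TCACCACGG" → prefix "TCA" already present; 6 new (C, C, A, C, G, G)
  "TTGTC" → prefix "T" already present; 4 new (T, G, T, C)
  "GCAGGGTGAG" → prefix "GC" already present; 8 new (A, G, G, G, T, G, A, G)
  "ACATCATACA" → prefix "AC" already present; 8 new (A, T, C, A, T, A, C, A)
  "TTGT" → prefix "TTGT" already present; 0 new (none)
Total nodes = 8 + 4 + 4 + 8 + 5 + 6 + 6 + 6 + 10 + 6 + 8 + 8 + 7 + 6 + 6 + 4 + 8 + 8 + 0 = 118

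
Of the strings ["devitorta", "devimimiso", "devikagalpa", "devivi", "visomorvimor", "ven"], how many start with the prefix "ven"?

1

Filter for entries beginning with "ven":
Words under "ven": ven
Count: 1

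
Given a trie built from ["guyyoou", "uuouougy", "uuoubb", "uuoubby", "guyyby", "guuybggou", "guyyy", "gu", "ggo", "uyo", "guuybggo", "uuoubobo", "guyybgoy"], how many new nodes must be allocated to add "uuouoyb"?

2

"uuouo" is already a path in the trie; the remaining "yb" must be added.
Each of the 2 remaining characters creates one node.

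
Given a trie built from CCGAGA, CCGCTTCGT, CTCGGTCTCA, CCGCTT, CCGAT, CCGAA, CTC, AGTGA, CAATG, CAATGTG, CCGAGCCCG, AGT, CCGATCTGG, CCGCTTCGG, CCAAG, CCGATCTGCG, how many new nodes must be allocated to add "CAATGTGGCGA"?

The longest prefix of "CAATGTGGCGA" already in the trie is "CAATGTG" (length 7).
So 11 − 7 = 4 new nodes.

4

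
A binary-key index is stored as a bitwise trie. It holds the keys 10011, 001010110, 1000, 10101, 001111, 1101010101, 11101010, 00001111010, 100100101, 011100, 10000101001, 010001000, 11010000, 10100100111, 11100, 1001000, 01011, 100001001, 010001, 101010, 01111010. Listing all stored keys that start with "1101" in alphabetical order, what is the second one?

1101010101

DFS of the "1101" subtree visits, in order: "11010000", "1101010101"
Position 2: 1101010101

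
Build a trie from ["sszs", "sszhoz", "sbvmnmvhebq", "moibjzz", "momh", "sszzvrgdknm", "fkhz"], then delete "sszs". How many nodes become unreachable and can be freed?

Walk "sszs" from the leaf back toward the root, removing each node that no remaining word uses.
The suffix "s" (1 node) is used only by "sszs"; the node for "ssz" still has the child "h", so pruning stops there.
Nodes removed: 1

1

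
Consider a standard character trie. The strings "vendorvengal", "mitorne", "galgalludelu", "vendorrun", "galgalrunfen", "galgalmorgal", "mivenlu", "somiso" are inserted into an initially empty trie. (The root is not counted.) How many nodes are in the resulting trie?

57

Count nodes per top-level branch (shared prefixes stored once):
  'g'-branch (galgalludelu, galgalmorgal, galgalrunfen): 24 nodes
  'm'-branch (mitorne, mivenlu): 12 nodes
  's'-branch (somiso): 6 nodes
  'v'-branch (vendorrun, vendorvengal): 15 nodes
Sum: 57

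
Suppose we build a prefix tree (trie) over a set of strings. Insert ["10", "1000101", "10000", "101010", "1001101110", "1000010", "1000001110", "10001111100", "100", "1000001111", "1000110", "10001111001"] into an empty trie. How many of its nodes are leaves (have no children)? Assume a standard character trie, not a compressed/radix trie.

A leaf is a node with no children — equivalently, the end of a word that is not a proper prefix of any other stored word.
Those words: "1000001110", "1000001111", "1000010", "1000101", "1000110", "10001111001", "10001111100", "1001101110", "101010"
Leaf count: 9

9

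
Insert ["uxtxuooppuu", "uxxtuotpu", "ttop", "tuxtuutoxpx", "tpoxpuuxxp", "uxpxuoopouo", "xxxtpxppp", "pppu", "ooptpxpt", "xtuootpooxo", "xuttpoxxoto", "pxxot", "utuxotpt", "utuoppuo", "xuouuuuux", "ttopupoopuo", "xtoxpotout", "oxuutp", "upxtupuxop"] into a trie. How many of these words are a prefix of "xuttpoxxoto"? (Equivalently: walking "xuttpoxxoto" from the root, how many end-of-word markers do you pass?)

1

Traverse "xuttpoxxoto" character by character; count nodes along the way that are marked as word ends.
Prefixes of the query that are stored words: "xuttpoxxoto"
Count: 1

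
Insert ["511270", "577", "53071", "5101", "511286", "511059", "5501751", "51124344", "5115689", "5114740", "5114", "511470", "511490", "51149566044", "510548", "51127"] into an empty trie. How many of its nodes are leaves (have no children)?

14

A leaf is a node with no children — equivalently, the end of a word that is not a proper prefix of any other stored word.
Those words: "5101", "510548", "511059", "51124344", "511270", "511286", "511470", "5114740", "511490", "51149566044", "5115689", "53071", "5501751", "577"
Leaf count: 14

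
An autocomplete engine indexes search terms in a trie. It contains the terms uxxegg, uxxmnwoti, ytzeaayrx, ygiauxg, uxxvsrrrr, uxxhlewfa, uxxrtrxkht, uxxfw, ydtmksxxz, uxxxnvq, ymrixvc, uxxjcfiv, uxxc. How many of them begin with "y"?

Walk to "y"; the words in its subtree are exactly those with that prefix.
Matches: "ydtmksxxz", "ygiauxg", "ymrixvc", "ytzeaayrx"
Count: 4

4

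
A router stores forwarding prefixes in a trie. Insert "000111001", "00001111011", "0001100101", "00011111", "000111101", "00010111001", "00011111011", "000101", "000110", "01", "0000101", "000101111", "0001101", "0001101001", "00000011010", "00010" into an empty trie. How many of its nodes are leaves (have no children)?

Leaves are exactly the stored words that no other stored word extends.
Those words: "00000011010", "0000101", "00001111011", "00010111001", "000101111", "0001100101", "0001101001", "000111001", "000111101", "00011111011", "01"
Leaf count: 11

11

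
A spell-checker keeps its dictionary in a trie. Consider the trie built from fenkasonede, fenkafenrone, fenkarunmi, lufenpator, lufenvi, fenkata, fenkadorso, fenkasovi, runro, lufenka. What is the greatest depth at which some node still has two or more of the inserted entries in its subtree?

Look for the deepest trie node that still has at least two words in its subtree.
"fenkasonede" and "fenkasovi" agree on "fenkaso" (7 characters) before diverging; nothing deeper is shared.
Longest shared-prefix length: 7

7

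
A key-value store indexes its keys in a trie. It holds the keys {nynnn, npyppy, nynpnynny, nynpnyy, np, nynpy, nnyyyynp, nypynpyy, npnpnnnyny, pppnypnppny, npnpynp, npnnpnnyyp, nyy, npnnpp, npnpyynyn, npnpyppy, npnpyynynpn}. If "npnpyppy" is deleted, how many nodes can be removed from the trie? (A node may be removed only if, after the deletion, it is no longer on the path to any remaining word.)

After clearing the end-marker at "npnpyppy", prune upward until reaching a node still needed by another word.
The suffix "ppy" (3 nodes) is used only by "npnpyppy"; the node for "npnpy" still has the child "n", so pruning stops there.
Nodes removed: 3

3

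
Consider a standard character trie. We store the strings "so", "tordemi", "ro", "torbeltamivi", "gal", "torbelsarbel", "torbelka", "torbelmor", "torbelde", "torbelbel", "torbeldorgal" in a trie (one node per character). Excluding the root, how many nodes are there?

44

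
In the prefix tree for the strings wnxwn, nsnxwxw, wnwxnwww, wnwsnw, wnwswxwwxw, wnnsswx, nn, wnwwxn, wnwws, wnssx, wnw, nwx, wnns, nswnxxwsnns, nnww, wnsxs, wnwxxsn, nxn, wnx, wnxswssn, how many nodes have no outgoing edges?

Leaves are exactly the stored words that no other stored word extends.
Those words: "nnww", "nsnxwxw", "nswnxxwsnns", "nwx", "nxn", "wnnsswx", "wnssx", "wnsxs", "wnwsnw", "wnwswxwwxw", "wnwws", "wnwwxn", "wnwxnwww", "wnwxxsn", "wnxswssn", "wnxwn"
Leaf count: 16

16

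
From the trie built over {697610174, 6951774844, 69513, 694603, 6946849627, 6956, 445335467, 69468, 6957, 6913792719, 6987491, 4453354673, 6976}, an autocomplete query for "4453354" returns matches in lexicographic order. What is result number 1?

445335467

Filter for "4453354…" and sort: "445335467", "4453354673"
The 1st is 445335467.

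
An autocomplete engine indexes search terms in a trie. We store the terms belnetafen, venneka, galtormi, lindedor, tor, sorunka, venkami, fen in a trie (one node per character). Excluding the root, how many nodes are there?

For each word, the new-node count is its length minus the longest prefix already in the trie:
  "belnetafen" → 10 new (b, e, l, n, e, t, a, f, e, n)
  "venneka" → 7 new (v, e, n, n, e, k, a)
  "galtormi" → 8 new (g, a, l, t, o, r, m, i)
  "lindedor" → 8 new (l, i, n, d, e, d, o, r)
  "tor" → 3 new (t, o, r)
  "sorunka" → 7 new (s, o, r, u, n, k, a)
  "venkami" → prefix "ven" already present; 4 new (k, a, m, i)
  "fen" → 3 new (f, e, n)
Total nodes = 10 + 7 + 8 + 8 + 3 + 7 + 4 + 3 = 50

50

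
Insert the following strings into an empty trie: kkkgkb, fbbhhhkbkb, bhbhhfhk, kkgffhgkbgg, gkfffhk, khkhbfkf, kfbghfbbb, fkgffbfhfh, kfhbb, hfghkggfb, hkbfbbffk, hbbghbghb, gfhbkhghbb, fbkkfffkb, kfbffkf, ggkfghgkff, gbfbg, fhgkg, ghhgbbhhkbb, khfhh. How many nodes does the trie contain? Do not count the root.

142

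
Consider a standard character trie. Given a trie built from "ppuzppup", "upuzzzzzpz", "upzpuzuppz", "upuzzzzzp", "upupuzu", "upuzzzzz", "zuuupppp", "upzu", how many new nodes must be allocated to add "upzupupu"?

4

"upzu" is already a path in the trie; the remaining "pupu" must be added.
Each of the 4 remaining characters creates one node.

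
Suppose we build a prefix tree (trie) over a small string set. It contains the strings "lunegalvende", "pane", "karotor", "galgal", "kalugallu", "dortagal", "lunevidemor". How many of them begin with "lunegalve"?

Traverse to the node for "lunegalve", then collect every word in that subtree.
Words under "lunegalve": lunegalvende
Count: 1

1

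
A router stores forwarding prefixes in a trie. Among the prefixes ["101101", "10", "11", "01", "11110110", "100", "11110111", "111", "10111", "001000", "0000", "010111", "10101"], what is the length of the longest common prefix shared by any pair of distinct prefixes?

The deepest shared node is where two words last agree before diverging.
"11110110" and "11110111" agree on "1111011" (7 characters) before diverging; nothing deeper is shared.
Longest shared-prefix length: 7

7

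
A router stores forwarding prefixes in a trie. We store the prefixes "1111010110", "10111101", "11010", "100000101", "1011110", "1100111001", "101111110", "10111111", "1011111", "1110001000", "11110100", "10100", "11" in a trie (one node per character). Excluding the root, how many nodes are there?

47

Trace insertions, counting only characters that open a new branch:
  "1111010110" → 10 new (1, 1, 1, 1, 0, 1, 0, 1, 1, 0)
  "10111101" → prefix "1" already present; 7 new (0, 1, 1, 1, 1, 0, 1)
  "11010" → prefix "11" already present; 3 new (0, 1, 0)
  "100000101" → prefix "10" already present; 7 new (0, 0, 0, 0, 1, 0, 1)
  "1011110" → prefix "1011110" already present; 0 new (none)
  "1100111001" → prefix "110" already present; 7 new (0, 1, 1, 1, 0, 0, 1)
  "101111110" → prefix "101111" already present; 3 new (1, 1, 0)
  "10111111" → prefix "10111111" already present; 0 new (none)
  "1011111" → prefix "1011111" already present; 0 new (none)
  "1110001000" → prefix "111" already present; 7 new (0, 0, 0, 1, 0, 0, 0)
  "11110100" → prefix "1111010" already present; 1 new (0)
  "10100" → prefix "101" already present; 2 new (0, 0)
  "11" → prefix "11" already present; 0 new (none)
Total nodes = 10 + 7 + 3 + 7 + 0 + 7 + 3 + 0 + 0 + 7 + 1 + 2 + 0 = 47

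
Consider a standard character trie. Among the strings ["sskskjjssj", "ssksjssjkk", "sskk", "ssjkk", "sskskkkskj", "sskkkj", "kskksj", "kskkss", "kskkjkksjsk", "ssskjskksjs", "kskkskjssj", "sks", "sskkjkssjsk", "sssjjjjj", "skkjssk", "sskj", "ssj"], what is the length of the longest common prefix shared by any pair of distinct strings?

The deepest shared node is where two words last agree before diverging.
e.g. "kskksj" and "kskkskjssj" share the prefix "kskks" of length 5; no pair shares a longer one.
Longest shared-prefix length: 5

5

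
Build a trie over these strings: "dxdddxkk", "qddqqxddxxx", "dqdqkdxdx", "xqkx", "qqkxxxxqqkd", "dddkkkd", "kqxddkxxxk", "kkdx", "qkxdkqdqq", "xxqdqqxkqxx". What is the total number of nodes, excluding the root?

78

Insert word by word; a character creates a node only if that edge doesn't already exist:
  "dxdddxkk" → 8 new (d, x, d, d, d, x, k, k)
  "qddqqxddxxx" → 11 new (q, d, d, q, q, x, d, d, x, x, x)
  "dqdqkdxdx" → prefix "d" already present; 8 new (q, d, q, k, d, x, d, x)
  "xqkx" → 4 new (x, q, k, x)
  "qqkxxxxqqkd" → prefix "q" already present; 10 new (q, k, x, x, x, x, q, q, k, d)
  "dddkkkd" → prefix "d" already present; 6 new (d, d, k, k, k, d)
  "kqxddkxxxk" → 10 new (k, q, x, d, d, k, x, x, x, k)
  "kkdx" → prefix "k" already present; 3 new (k, d, x)
  "qkxdkqdqq" → prefix "q" already present; 8 new (k, x, d, k, q, d, q, q)
  "xxqdqqxkqxx" → prefix "x" already present; 10 new (x, q, d, q, q, x, k, q, x, x)
Total nodes = 8 + 11 + 8 + 4 + 10 + 6 + 10 + 3 + 8 + 10 = 78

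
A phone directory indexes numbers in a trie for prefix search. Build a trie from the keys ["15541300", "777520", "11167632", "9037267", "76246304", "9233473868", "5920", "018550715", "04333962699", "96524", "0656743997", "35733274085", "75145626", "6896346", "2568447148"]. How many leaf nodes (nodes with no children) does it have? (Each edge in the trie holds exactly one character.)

15

A leaf is a node with no children — equivalently, the end of a word that is not a proper prefix of any other stored word.
Those words: "018550715", "04333962699", "0656743997", "11167632", "15541300", "2568447148", "35733274085", "5920", "6896346", "75145626", "76246304", "777520", "9037267", "9233473868", "96524"
Leaf count: 15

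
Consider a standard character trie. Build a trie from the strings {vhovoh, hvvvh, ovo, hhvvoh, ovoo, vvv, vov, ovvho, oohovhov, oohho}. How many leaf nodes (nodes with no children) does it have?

A leaf is a node with no children — equivalently, the end of a word that is not a proper prefix of any other stored word.
Those words: "hhvvoh", "hvvvh", "oohho", "oohovhov", "ovoo", "ovvho", "vhovoh", "vov", "vvv"
Leaf count: 9

9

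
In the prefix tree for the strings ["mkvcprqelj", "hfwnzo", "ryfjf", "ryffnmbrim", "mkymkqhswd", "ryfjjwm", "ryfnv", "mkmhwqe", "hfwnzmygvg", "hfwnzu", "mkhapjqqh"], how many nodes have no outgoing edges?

Leaves are exactly the stored words that no other stored word extends.
Those words: "hfwnzmygvg", "hfwnzo", "hfwnzu", "mkhapjqqh", "mkmhwqe", "mkvcprqelj", "mkymkqhswd", "ryffnmbrim", "ryfjf", "ryfjjwm", "ryfnv"
Leaf count: 11

11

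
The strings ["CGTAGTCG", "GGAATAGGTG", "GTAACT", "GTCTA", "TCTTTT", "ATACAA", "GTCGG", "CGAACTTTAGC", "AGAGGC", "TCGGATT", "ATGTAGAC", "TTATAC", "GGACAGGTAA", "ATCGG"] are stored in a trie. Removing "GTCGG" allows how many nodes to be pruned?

2

A node on "GTCGG"'s path can go only if nothing else ends at it or branches off below it.
The suffix "GG" (2 nodes) is used only by "GTCGG"; the node for "GTC" still has the child "T", so pruning stops there.
Nodes removed: 2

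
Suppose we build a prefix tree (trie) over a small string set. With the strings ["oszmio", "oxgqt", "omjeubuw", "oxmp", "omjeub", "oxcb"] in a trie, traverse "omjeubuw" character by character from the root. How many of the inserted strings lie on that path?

Walk "omjeubuw" from the root; an end-of-word marker is hit whenever a stored word is a prefix of "omjeubuw".
Prefixes of the query that are stored words: "omjeub", "omjeubuw"
Count: 2

2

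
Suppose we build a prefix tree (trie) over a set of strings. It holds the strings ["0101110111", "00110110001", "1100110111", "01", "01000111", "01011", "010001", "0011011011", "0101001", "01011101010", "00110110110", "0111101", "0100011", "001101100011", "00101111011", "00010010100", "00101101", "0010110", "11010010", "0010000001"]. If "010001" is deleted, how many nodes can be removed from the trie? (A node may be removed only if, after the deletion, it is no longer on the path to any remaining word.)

0

Walk "010001" from the leaf back toward the root, removing each node that no remaining word uses.
Every node on "010001" is still needed (e.g. by "01000111"), so nothing is freed.
Nodes removed: 0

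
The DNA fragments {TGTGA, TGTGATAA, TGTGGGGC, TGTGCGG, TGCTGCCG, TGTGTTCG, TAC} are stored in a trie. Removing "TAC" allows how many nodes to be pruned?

Walk "TAC" from the leaf back toward the root, removing each node that no remaining word uses.
The suffix "AC" (2 nodes) is used only by "TAC"; the node for "T" still has the child "G", so pruning stops there.
Nodes removed: 2

2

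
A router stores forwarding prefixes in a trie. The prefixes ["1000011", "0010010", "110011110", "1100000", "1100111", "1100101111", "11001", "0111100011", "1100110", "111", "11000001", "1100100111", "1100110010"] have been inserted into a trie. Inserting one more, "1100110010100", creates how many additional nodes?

3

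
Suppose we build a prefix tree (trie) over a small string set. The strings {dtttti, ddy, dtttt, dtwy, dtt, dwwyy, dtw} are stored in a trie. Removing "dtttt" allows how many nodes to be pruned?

After clearing the end-marker at "dtttt", prune upward until reaching a node still needed by another word.
Every node on "dtttt" is still needed (e.g. by "dtttti"), so nothing is freed.
Nodes removed: 0

0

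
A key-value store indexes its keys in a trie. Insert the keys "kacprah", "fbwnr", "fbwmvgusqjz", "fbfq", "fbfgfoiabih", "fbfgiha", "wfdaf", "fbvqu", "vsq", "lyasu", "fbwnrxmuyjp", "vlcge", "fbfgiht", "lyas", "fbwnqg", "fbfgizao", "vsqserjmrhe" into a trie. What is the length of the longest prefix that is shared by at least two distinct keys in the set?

6

The deepest shared node is where two words last agree before diverging.
e.g. "fbfgiha" and "fbfgiht" share the prefix "fbfgih" of length 6; no pair shares a longer one.
Longest shared-prefix length: 6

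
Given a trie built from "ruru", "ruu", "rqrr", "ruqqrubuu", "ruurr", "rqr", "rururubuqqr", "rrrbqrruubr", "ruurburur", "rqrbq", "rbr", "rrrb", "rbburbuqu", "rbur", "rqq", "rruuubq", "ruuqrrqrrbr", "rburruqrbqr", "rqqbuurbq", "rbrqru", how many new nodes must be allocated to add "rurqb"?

2

The longest prefix of "rurqb" already in the trie is "rur" (length 3).
So 5 − 3 = 2 new nodes.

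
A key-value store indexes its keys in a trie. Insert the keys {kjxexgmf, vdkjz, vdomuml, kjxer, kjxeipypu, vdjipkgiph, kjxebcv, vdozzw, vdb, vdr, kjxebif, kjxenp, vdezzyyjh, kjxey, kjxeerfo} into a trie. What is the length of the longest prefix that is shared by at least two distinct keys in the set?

Equivalently: take the maximum, over all pairs, of their longest common prefix length.
"kjxebcv" and "kjxebif" agree on "kjxeb" (5 characters) before diverging; nothing deeper is shared.
Longest shared-prefix length: 5

5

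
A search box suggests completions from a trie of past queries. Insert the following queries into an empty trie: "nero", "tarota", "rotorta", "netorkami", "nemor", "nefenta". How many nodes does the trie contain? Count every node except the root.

32

Insert word by word; a character creates a node only if that edge doesn't already exist:
  "nero" → 4 new (n, e, r, o)
  "tarota" → 6 new (t, a, r, o, t, a)
  "rotorta" → 7 new (r, o, t, o, r, t, a)
  "netorkami" → prefix "ne" already present; 7 new (t, o, r, k, a, m, i)
  "nemor" → prefix "ne" already present; 3 new (m, o, r)
  "nefenta" → prefix "ne" already present; 5 new (f, e, n, t, a)
Total nodes = 4 + 6 + 7 + 7 + 3 + 5 = 32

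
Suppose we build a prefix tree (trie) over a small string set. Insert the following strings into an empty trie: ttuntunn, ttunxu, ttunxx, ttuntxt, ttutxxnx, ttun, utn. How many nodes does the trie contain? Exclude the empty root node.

21

For each word, the new-node count is its length minus the longest prefix already in the trie:
  "ttuntunn" → 8 new (t, t, u, n, t, u, n, n)
  "ttunxu" → prefix "ttun" already present; 2 new (x, u)
  "ttunxx" → prefix "ttunx" already present; 1 new (x)
  "ttuntxt" → prefix "ttunt" already present; 2 new (x, t)
  "ttutxxnx" → prefix "ttu" already present; 5 new (t, x, x, n, x)
  "ttun" → prefix "ttun" already present; 0 new (none)
  "utn" → 3 new (u, t, n)
Total nodes = 8 + 2 + 1 + 2 + 5 + 0 + 3 = 21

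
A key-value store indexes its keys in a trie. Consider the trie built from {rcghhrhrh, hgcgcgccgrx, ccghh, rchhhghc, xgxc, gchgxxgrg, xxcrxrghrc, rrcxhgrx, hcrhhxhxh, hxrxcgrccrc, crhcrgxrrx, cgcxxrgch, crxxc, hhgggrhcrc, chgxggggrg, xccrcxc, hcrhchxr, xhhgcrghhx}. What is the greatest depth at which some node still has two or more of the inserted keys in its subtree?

The deepest shared node is where two words last agree before diverging.
"hcrhchxr" and "hcrhhxhxh" agree on "hcrh" (4 characters) before diverging; nothing deeper is shared.
Longest shared-prefix length: 4

4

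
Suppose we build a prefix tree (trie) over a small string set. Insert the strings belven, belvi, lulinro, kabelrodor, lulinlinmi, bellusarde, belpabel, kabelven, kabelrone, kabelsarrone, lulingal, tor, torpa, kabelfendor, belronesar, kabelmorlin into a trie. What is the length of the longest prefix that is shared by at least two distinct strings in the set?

7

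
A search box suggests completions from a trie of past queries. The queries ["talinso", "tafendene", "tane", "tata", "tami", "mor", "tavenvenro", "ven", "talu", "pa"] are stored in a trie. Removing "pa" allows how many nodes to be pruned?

After clearing the end-marker at "pa", prune upward until reaching a node still needed by another word.
No other word shares any prefix with "pa", so all 2 of its nodes go.
Nodes removed: 2

2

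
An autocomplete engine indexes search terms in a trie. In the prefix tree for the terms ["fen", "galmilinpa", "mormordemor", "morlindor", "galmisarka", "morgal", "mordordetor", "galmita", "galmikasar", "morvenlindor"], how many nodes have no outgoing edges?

10

Leaves are exactly the stored words that no other stored word extends.
Those words: "fen", "galmikasar", "galmilinpa", "galmisarka", "galmita", "mordordetor", "morgal", "morlindor", "mormordemor", "morvenlindor"
Leaf count: 10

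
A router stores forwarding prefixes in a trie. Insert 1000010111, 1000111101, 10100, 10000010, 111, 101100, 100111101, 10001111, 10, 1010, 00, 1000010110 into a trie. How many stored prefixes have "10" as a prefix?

10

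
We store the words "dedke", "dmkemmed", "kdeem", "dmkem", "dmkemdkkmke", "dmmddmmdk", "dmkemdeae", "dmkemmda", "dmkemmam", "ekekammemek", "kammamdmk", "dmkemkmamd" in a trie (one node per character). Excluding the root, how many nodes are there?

61

For each word, the new-node count is its length minus the longest prefix already in the trie:
  "dedke" → 5 new (d, e, d, k, e)
  "dmkemmed" → prefix "d" already present; 7 new (m, k, e, m, m, e, d)
  "kdeem" → 5 new (k, d, e, e, m)
  "dmkem" → prefix "dmkem" already present; 0 new (none)
  "dmkemdkkmke" → prefix "dmkem" already present; 6 new (d, k, k, m, k, e)
  "dmmddmmdk" → prefix "dm" already present; 7 new (m, d, d, m, m, d, k)
  "dmkemdeae" → prefix "dmkemd" already present; 3 new (e, a, e)
  "dmkemmda" → prefix "dmkemm" already present; 2 new (d, a)
  "dmkemmam" → prefix "dmkemm" already present; 2 new (a, m)
  "ekekammemek" → 11 new (e, k, e, k, a, m, m, e, m, e, k)
  "kammamdmk" → prefix "k" already present; 8 new (a, m, m, a, m, d, m, k)
  "dmkemkmamd" → prefix "dmkem" already present; 5 new (k, m, a, m, d)
Total nodes = 5 + 7 + 5 + 0 + 6 + 7 + 3 + 2 + 2 + 11 + 8 + 5 = 61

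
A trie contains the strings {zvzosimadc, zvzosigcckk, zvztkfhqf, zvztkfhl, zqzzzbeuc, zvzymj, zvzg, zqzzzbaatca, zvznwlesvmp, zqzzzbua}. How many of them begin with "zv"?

Walk to "zv"; the words in its subtree are exactly those with that prefix.
Words under "zv": zvzg, zvznwlesvmp, zvzosigcckk, zvzosimadc, zvztkfhl, zvztkfhqf, zvzymj
Count: 7

7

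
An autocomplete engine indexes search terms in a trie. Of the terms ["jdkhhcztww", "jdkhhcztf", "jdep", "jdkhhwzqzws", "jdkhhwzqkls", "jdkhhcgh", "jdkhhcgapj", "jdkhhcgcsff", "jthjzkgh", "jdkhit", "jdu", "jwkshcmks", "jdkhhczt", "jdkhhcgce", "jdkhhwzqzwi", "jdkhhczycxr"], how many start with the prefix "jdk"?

12

Traverse to the node for "jdk", then collect every word in that subtree.
Matches: "jdkhhcgapj", "jdkhhcgce", "jdkhhcgcsff", "jdkhhcgh", "jdkhhczt", "jdkhhcztf", "jdkhhcztww", "jdkhhczycxr", "jdkhhwzqkls", "jdkhhwzqzwi", "jdkhhwzqzws", "jdkhit"
Count: 12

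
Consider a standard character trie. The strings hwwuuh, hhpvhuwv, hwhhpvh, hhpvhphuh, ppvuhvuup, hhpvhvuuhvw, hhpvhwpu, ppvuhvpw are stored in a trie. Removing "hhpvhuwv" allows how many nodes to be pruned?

3

After clearing the end-marker at "hhpvhuwv", prune upward until reaching a node still needed by another word.
The suffix "uwv" (3 nodes) is used only by "hhpvhuwv"; the node for "hhpvh" still has the child "p", so pruning stops there.
Nodes removed: 3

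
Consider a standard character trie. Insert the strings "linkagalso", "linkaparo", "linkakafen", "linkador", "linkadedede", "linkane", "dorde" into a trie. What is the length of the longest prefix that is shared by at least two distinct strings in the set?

6

Equivalently: take the maximum, over all pairs, of their longest common prefix length.
e.g. "linkadedede" and "linkador" share the prefix "linkad" of length 6; no pair shares a longer one.
Longest shared-prefix length: 6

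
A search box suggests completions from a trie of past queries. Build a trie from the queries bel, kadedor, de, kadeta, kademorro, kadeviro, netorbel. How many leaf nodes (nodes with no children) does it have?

Leaves are exactly the stored words that no other stored word extends.
Those words: "bel", "de", "kadedor", "kademorro", "kadeta", "kadeviro", "netorbel"
Leaf count: 7

7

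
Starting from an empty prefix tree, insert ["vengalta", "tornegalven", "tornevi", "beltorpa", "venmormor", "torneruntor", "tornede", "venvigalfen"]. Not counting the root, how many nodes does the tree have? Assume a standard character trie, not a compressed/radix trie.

51

Insert word by word; a character creates a node only if that edge doesn't already exist:
  "vengalta" → 8 new (v, e, n, g, a, l, t, a)
  "tornegalven" → 11 new (t, o, r, n, e, g, a, l, v, e, n)
  "tornevi" → prefix "torne" already present; 2 new (v, i)
  "beltorpa" → 8 new (b, e, l, t, o, r, p, a)
  "venmormor" → prefix "ven" already present; 6 new (m, o, r, m, o, r)
  "torneruntor" → prefix "torne" already present; 6 new (r, u, n, t, o, r)
  "tornede" → prefix "torne" already present; 2 new (d, e)
  "venvigalfen" → prefix "ven" already present; 8 new (v, i, g, a, l, f, e, n)
Total nodes = 8 + 11 + 2 + 8 + 6 + 6 + 2 + 8 = 51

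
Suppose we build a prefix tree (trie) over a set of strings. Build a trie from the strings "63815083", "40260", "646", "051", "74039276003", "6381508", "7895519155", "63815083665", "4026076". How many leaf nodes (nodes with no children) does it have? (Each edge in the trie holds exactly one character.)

6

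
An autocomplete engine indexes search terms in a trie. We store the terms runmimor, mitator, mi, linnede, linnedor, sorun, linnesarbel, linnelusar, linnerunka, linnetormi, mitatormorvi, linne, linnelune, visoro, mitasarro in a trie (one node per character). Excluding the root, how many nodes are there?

Count nodes per top-level branch (shared prefixes stored once):
  'l'-branch (linne, linnede, linnedor, linnelune, linnelusar, linnerunka, linnesarbel, linnetormi): 32 nodes
  'm'-branch (mi, mitasarro, mitator, mitatormorvi): 17 nodes
  'r'-branch (runmimor): 8 nodes
  's'-branch (sorun): 5 nodes
  'v'-branch (visoro): 6 nodes
Sum: 68

68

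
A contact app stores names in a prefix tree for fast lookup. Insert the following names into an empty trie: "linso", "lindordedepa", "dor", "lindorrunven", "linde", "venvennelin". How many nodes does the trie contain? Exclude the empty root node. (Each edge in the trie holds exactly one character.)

35

Insert word by word; a character creates a node only if that edge doesn't already exist:
  "linso" → 5 new (l, i, n, s, o)
  "lindordedepa" → prefix "lin" already present; 9 new (d, o, r, d, e, d, e, p, a)
  "dor" → 3 new (d, o, r)
  "lindorrunven" → prefix "lindor" already present; 6 new (r, u, n, v, e, n)
  "linde" → prefix "lind" already present; 1 new (e)
  "venvennelin" → 11 new (v, e, n, v, e, n, n, e, l, i, n)
Total nodes = 5 + 9 + 3 + 6 + 1 + 11 = 35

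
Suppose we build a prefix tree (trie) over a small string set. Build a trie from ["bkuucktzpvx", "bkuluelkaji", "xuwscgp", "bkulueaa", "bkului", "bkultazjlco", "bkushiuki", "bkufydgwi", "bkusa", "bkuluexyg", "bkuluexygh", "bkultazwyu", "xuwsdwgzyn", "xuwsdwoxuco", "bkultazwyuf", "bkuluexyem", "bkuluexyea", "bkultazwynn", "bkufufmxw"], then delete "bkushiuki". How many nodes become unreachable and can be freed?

After clearing the end-marker at "bkushiuki", prune upward until reaching a node still needed by another word.
The suffix "hiuki" (5 nodes) is used only by "bkushiuki"; the node for "bkus" still has the child "a", so pruning stops there.
Nodes removed: 5

5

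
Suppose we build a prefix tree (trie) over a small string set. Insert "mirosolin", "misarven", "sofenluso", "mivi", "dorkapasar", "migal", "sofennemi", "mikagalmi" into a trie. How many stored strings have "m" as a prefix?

5

Walk to "m"; the words in its subtree are exactly those with that prefix.
Matches: "migal", "mikagalmi", "mirosolin", "misarven", "mivi"
Count: 5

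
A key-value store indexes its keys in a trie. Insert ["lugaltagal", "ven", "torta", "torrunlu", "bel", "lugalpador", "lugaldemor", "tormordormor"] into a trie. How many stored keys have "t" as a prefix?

3

Walk to "t"; the words in its subtree are exactly those with that prefix.
Matches: "tormordormor", "torrunlu", "torta"
Count: 3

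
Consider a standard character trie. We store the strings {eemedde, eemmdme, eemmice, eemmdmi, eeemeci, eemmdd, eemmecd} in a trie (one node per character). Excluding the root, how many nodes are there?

Trie structure (* marks end of a word):
(root)
└─ e
   └─ e
      ├─ e
      │  └─ m
      │     └─ e
      │        └─ c
      │           └─ i *
      └─ m
         ├─ e
         │  └─ d
         │     └─ d
         │        └─ e *
         └─ m
            ├─ d
            │  ├─ d *
            │  └─ m
            │     ├─ e *
            │     └─ i *
            ├─ e
            │  └─ c
            │     └─ d *
            └─ i
               └─ c
                  └─ e *
Counting every labelled node above: 24.

24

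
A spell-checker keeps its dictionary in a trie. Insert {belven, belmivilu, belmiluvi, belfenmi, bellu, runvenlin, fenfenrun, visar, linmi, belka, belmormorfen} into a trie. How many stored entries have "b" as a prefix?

7

Traverse to the node for "b", then collect every word in that subtree.
Words under "b": belfenmi, belka, bellu, belmiluvi, belmivilu, belmormorfen, belven
Count: 7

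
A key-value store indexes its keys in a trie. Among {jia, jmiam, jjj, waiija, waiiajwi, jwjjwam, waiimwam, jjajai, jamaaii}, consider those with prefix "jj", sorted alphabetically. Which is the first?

jjajai

DFS of the "jj" subtree visits, in order: "jjajai", "jjj"
Position 1: jjajai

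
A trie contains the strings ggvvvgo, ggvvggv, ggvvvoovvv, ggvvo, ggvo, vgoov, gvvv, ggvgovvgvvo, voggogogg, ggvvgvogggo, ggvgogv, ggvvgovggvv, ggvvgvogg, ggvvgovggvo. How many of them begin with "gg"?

11

Walk to "gg"; the words in its subtree are exactly those with that prefix.
Words under "gg": ggvgogv, ggvgovvgvvo, ggvo, ggvvggv, ggvvgovggvo, ggvvgovggvv, ggvvgvogg, ggvvgvogggo, ggvvo, ggvvvgo, ggvvvoovvv
Count: 11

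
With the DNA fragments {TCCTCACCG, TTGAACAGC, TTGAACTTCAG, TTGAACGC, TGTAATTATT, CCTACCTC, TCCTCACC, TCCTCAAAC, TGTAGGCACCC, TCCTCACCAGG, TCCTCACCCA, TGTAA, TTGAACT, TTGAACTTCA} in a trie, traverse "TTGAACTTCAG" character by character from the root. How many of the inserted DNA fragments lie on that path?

3

Walk "TTGAACTTCAG" from the root; an end-of-word marker is hit whenever a stored word is a prefix of "TTGAACTTCAG".
Prefixes of the query that are stored words: "TTGAACT", "TTGAACTTCA", "TTGAACTTCAG"
Count: 3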